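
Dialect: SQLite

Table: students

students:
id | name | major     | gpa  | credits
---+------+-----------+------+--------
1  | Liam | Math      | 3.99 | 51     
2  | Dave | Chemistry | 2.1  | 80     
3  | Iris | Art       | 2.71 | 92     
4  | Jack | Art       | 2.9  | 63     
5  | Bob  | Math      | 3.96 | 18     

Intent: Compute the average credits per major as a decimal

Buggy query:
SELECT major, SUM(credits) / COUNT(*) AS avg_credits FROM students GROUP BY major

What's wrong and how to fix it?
Bug: SUM(credits) and COUNT(*) are both integers; the division truncates the fractional part

Fix: Cast one side to REAL so the division keeps the fractional part

Corrected query:
SELECT major, SUM(credits) * 1.0 / COUNT(*) AS avg_credits FROM students GROUP BY major

Result:
major     | avg_credits
----------+------------
Art       | 77.5       
Chemistry | 80         
Math      | 34.5       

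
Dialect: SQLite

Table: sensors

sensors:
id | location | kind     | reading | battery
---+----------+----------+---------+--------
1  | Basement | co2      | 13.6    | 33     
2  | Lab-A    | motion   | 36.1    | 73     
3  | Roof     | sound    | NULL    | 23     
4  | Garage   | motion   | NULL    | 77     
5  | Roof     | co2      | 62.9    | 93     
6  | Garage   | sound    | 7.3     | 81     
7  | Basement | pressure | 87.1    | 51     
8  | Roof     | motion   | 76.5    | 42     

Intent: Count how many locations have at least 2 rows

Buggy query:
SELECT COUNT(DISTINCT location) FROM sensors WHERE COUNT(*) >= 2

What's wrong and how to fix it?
Bug: WHERE filters individual rows, not groups, so a group-level COUNT is invalid there

Fix: Use a subquery that GROUPs and filters with HAVING, then count its rows

Corrected query:
SELECT COUNT(*) FROM (SELECT location FROM sensors GROUP BY location HAVING COUNT(*) >= 2)

Result:
COUNT(*)
--------
3       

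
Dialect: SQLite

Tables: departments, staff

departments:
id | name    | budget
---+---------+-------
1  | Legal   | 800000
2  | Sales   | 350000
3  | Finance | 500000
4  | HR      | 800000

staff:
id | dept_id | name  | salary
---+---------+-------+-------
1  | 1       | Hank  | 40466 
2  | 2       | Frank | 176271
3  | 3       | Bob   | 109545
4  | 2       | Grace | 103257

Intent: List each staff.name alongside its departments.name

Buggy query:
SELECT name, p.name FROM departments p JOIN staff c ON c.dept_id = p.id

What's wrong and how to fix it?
Bug: Both tables have a 'name' column; the unqualified reference is ambiguous

Fix: Qualify the column with its table alias (c.name)

Corrected query:
SELECT c.name, p.name FROM departments p JOIN staff c ON c.dept_id = p.id

Result:
name  | name   
------+--------
Hank  | Legal  
Frank | Sales  
Bob   | Finance
Grace | Sales  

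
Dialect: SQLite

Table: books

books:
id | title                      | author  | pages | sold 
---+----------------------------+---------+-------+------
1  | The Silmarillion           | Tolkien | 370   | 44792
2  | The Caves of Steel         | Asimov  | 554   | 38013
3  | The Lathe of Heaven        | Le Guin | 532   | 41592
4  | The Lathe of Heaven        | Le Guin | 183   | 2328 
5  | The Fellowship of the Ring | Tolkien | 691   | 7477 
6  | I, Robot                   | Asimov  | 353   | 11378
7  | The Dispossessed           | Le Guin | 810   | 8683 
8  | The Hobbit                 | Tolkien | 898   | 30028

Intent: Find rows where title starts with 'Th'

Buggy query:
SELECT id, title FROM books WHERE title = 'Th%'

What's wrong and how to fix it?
Bug: Wildcards only work with LIKE; '=' treats '%' as a literal character

Fix: Use LIKE for wildcard pattern matching

Corrected query:
SELECT id, title FROM books WHERE title LIKE 'Th%'

Result:
id | title                     
---+---------------------------
1  | The Silmarillion          
2  | The Caves of Steel        
3  | The Lathe of Heaven       
4  | The Lathe of Heaven       
5  | The Fellowship of the Ring
7  | The Dispossessed          
8  | The Hobbit                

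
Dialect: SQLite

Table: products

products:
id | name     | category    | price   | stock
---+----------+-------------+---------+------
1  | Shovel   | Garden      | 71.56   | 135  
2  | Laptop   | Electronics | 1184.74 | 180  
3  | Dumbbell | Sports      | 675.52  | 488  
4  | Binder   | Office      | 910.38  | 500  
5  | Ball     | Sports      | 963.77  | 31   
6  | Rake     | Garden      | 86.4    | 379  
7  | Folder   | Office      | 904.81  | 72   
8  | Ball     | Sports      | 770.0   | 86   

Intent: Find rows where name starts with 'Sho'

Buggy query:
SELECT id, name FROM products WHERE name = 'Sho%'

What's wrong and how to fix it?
Bug: '=' compares the literal string including the % character; pattern matching needs LIKE

Fix: Use LIKE for wildcard pattern matching

Corrected query:
SELECT id, name FROM products WHERE name LIKE 'Sho%'

Result:
id | name  
---+-------
1  | Shovel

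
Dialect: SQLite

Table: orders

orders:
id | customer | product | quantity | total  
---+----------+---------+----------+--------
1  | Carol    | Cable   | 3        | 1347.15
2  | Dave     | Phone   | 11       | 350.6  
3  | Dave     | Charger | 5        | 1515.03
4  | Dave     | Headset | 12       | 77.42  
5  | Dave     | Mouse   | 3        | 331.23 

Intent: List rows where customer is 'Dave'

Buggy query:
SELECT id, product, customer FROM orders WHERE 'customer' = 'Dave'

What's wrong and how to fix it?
Bug: 'customer' in single quotes is a string literal, not the column; the comparison is literal-vs-literal and never true

Fix: Reference the column as customer without single quotes

Corrected query:
SELECT id, product, customer FROM orders WHERE customer = 'Dave'

Result:
id | product | customer
---+---------+---------
2  | Phone   | Dave    
3  | Charger | Dave    
4  | Headset | Dave    
5  | Mouse   | Dave    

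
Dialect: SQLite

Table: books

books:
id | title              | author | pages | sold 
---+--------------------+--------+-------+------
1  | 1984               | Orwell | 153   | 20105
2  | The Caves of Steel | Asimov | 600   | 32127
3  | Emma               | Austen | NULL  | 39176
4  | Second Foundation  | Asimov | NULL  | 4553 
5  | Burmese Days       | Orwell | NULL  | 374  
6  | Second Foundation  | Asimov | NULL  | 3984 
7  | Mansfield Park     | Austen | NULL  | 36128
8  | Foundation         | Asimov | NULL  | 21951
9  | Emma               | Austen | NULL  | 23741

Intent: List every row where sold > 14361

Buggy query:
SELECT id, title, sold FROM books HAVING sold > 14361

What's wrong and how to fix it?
Bug: This is a non-aggregate query (no GROUP BY, no aggregates), so in SQLite the HAVING clause is invalid here; a row-level condition belongs in WHERE

Fix: Replace HAVING with WHERE since the condition applies to individual rows

Corrected query:
SELECT id, title, sold FROM books WHERE sold > 14361

Result:
id | title              | sold 
---+--------------------+------
1  | 1984               | 20105
2  | The Caves of Steel | 32127
3  | Emma               | 39176
7  | Mansfield Park     | 36128
8  | Foundation         | 21951
9  | Emma               | 23741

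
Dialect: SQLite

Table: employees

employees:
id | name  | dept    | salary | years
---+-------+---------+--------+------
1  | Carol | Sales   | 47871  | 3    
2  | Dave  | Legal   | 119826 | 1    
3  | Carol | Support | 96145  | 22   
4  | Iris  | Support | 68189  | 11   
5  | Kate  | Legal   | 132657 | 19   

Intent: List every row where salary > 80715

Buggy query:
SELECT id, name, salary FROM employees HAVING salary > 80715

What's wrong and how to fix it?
Bug: HAVING filters the output of aggregation, but this query has no GROUP BY and no aggregate functions, so SQLite rejects it (HAVING clause on a non-aggregate query); the condition here is per row

Fix: Replace HAVING with WHERE since the condition applies to individual rows

Corrected query:
SELECT id, name, salary FROM employees WHERE salary > 80715

Result:
id | name  | salary
---+-------+-------
2  | Dave  | 119826
3  | Carol | 96145 
5  | Kate  | 132657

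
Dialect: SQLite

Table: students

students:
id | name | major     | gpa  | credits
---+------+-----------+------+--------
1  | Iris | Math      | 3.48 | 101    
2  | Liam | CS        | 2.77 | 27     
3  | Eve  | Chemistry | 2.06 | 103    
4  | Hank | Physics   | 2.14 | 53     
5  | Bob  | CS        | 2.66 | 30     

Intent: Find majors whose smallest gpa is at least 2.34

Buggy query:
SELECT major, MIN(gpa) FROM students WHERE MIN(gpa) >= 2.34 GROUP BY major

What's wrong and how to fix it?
Bug: MIN() in WHERE is a misuse of aggregate

Fix: Replace WHERE with HAVING after the GROUP BY

Corrected query:
SELECT major, MIN(gpa) FROM students GROUP BY major HAVING MIN(gpa) >= 2.34

Result:
major | MIN(gpa)
------+---------
CS    | 2.66    
Math  | 3.48    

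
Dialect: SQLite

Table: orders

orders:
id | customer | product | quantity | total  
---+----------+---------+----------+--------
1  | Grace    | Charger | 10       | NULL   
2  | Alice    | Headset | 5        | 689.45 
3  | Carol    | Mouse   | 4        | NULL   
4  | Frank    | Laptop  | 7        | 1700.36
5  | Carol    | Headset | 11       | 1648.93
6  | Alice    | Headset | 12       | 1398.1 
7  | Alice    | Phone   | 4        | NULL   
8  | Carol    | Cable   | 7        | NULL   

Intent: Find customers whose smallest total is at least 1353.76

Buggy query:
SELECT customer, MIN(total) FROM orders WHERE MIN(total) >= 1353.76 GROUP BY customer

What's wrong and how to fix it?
Bug: Aggregates like MIN are computed per group after WHERE runs

Fix: Replace WHERE with HAVING after the GROUP BY

Corrected query:
SELECT customer, MIN(total) FROM orders GROUP BY customer HAVING MIN(total) >= 1353.76

Result:
customer | MIN(total)
---------+-----------
Carol    | 1648.93   
Frank    | 1700.36   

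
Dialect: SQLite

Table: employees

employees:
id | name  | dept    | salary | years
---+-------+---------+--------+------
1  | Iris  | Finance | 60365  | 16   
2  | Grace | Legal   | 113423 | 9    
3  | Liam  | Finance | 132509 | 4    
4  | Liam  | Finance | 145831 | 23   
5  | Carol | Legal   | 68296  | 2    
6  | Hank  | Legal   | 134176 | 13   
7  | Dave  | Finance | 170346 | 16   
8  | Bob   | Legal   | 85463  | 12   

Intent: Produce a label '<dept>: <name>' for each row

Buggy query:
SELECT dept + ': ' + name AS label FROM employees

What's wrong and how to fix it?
Bug: '+' is numeric addition; on text columns SQLite converts them to 0 instead of concatenating

Fix: Replace + with || to concatenate text

Corrected query:
SELECT dept || ': ' || name AS label FROM employees

Result:
label        
-------------
Finance: Iris
Legal: Grace 
Finance: Liam
Finance: Liam
Legal: Carol 
Legal: Hank  
Finance: Dave
Legal: Bob   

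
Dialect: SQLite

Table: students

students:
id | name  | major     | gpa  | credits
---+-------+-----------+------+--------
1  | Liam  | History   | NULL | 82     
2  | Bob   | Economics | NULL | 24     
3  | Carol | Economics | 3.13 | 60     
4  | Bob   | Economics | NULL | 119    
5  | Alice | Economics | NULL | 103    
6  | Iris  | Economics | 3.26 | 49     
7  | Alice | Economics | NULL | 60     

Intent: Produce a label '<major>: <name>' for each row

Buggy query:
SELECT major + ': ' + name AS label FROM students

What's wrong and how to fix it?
Bug: '+' is numeric addition; on text columns SQLite converts them to 0 instead of concatenating

Fix: Replace + with || to concatenate text

Corrected query:
SELECT major || ': ' || name AS label FROM students

Result:
label           
----------------
History: Liam   
Economics: Bob  
Economics: Carol
Economics: Bob  
Economics: Alice
Economics: Iris 
Economics: Alice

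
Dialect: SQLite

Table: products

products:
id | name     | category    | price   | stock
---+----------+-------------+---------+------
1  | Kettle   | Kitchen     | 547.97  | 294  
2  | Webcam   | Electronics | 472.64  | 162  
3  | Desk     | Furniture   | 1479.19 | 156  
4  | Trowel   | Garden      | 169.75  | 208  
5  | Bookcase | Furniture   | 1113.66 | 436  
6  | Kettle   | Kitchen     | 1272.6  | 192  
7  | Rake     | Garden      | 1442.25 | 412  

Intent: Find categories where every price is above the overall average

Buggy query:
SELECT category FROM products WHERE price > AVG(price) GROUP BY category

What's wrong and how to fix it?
Bug: AVG() is an aggregate; it can't sit directly in WHERE

Fix: Use a subquery for AVG and a HAVING MIN(...) filter so the condition holds for every row in the group

Corrected query:
SELECT category FROM products GROUP BY category HAVING MIN(price) > (SELECT AVG(price) FROM products)

Result:
category 
---------
Furniture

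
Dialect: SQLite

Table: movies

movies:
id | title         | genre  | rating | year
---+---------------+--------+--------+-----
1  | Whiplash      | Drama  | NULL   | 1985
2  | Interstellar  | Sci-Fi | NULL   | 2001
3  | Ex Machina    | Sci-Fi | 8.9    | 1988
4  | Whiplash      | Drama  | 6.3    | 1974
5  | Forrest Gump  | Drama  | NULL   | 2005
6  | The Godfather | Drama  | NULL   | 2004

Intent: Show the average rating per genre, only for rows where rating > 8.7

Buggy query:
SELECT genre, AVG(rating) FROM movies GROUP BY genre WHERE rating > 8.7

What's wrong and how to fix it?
Bug: WHERE cannot follow GROUP BY

Fix: Move the WHERE clause before GROUP BY

Corrected query:
SELECT genre, AVG(rating) FROM movies WHERE rating > 8.7 GROUP BY genre

Result:
genre  | AVG(rating)
-------+------------
Sci-Fi | 8.9        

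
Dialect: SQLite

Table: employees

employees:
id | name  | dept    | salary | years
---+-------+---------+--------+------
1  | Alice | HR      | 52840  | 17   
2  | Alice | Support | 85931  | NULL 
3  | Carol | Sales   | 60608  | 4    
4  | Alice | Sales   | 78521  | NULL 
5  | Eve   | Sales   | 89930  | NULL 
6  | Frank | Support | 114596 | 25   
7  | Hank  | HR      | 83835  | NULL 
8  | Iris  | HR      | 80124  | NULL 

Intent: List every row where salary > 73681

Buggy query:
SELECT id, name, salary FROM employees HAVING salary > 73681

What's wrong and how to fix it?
Bug: This is a non-aggregate query (no GROUP BY, no aggregates), so in SQLite the HAVING clause is invalid here; a row-level condition belongs in WHERE

Fix: Replace HAVING with WHERE since the condition applies to individual rows

Corrected query:
SELECT id, name, salary FROM employees WHERE salary > 73681

Result:
id | name  | salary
---+-------+-------
2  | Alice | 85931 
4  | Alice | 78521 
5  | Eve   | 89930 
6  | Frank | 114596
7  | Hank  | 83835 
8  | Iris  | 80124 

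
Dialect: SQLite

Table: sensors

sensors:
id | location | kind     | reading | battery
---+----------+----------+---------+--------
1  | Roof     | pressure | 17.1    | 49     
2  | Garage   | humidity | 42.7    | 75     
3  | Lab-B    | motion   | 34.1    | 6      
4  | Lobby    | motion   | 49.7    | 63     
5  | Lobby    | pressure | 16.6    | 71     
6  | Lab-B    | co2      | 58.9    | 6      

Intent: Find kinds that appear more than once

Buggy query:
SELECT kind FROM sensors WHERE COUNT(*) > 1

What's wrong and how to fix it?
Bug: COUNT(*) is an aggregate and cannot be used in WHERE

Fix: GROUP BY kind, then filter groups with HAVING COUNT(*) > 1

Corrected query:
SELECT kind FROM sensors GROUP BY kind HAVING COUNT(*) > 1

Result:
kind    
--------
motion  
pressure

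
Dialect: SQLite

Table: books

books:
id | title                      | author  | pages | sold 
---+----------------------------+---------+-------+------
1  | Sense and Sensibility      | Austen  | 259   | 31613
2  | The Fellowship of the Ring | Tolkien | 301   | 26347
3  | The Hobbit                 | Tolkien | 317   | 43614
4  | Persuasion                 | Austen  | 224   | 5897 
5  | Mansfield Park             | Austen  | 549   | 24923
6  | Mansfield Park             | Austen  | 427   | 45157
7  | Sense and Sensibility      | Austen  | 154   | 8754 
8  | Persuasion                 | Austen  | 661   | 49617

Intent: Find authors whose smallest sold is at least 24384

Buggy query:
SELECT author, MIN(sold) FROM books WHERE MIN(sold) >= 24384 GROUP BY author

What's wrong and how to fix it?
Bug: Aggregates like MIN are computed per group after WHERE runs

Fix: Replace WHERE with HAVING after the GROUP BY

Corrected query:
SELECT author, MIN(sold) FROM books GROUP BY author HAVING MIN(sold) >= 24384

Result:
author  | MIN(sold)
--------+----------
Tolkien | 26347    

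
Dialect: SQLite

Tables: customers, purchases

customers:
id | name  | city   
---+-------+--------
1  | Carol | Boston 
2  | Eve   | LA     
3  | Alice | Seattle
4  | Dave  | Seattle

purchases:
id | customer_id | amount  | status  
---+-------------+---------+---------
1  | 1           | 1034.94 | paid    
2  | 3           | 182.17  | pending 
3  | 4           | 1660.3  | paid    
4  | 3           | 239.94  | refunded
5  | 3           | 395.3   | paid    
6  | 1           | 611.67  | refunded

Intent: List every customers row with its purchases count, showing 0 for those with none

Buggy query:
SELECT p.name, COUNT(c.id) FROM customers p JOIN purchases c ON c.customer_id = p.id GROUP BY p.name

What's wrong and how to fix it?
Bug: INNER JOIN drops customers rows that have no matching purchases rows

Fix: Switch to LEFT JOIN to retain unmatched parent rows

Corrected query:
SELECT p.name, COUNT(c.id) FROM customers p LEFT JOIN purchases c ON c.customer_id = p.id GROUP BY p.name

Result:
name  | COUNT(c.id)
------+------------
Alice | 3          
Carol | 2          
Dave  | 1          
Eve   | 0          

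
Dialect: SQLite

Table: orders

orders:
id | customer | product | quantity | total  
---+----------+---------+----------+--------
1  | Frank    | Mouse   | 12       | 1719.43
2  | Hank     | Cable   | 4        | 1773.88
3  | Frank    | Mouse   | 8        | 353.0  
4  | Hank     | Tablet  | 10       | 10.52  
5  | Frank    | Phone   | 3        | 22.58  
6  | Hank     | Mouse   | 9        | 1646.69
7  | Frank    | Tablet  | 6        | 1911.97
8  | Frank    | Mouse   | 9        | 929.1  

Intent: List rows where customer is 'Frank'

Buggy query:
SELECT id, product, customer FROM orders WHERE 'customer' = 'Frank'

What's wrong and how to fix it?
Bug: Single quotes denote string literals in SQL; the column name is being compared as a constant string

Fix: Reference the column as customer without single quotes

Corrected query:
SELECT id, product, customer FROM orders WHERE customer = 'Frank'

Result:
id | product | customer
---+---------+---------
1  | Mouse   | Frank   
3  | Mouse   | Frank   
5  | Phone   | Frank   
7  | Tablet  | Frank   
8  | Mouse   | Frank   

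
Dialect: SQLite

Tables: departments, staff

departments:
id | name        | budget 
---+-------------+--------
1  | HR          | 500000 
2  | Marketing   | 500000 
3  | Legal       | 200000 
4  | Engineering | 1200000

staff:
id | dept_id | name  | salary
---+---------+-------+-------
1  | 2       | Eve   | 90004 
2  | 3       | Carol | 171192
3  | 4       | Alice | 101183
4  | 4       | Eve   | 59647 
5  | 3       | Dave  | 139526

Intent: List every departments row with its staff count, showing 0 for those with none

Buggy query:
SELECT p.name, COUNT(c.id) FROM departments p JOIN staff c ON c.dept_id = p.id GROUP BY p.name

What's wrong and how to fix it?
Bug: An inner join excludes parents with zero children

Fix: Switch to LEFT JOIN to retain unmatched parent rows

Corrected query:
SELECT p.name, COUNT(c.id) FROM departments p LEFT JOIN staff c ON c.dept_id = p.id GROUP BY p.name

Result:
name        | COUNT(c.id)
------------+------------
Engineering | 2          
HR          | 0          
Legal       | 2          
Marketing   | 1          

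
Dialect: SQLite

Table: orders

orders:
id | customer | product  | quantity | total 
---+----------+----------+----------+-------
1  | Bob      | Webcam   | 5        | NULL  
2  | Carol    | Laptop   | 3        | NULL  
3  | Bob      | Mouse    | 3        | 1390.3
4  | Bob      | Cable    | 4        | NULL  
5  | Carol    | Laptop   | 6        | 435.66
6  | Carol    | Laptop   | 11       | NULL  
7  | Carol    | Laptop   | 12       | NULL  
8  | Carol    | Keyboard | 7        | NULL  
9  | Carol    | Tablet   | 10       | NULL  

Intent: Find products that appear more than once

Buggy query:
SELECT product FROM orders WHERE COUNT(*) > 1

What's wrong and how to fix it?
Bug: COUNT(*) is an aggregate and cannot be used in WHERE

Fix: Group first, then use HAVING for the count condition

Corrected query:
SELECT product FROM orders GROUP BY product HAVING COUNT(*) > 1

Result:
product
-------
Laptop 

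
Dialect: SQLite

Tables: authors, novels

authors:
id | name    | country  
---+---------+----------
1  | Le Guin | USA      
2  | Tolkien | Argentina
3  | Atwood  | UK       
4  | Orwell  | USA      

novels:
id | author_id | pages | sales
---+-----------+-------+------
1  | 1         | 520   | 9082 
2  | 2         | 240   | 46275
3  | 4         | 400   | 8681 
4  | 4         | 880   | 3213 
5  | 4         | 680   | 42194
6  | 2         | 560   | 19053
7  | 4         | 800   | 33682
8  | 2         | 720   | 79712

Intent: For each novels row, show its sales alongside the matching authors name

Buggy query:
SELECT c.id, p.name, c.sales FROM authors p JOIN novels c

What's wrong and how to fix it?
Bug: Missing join condition: each novels row is matched to all authors rows instead of just its own

Fix: Specify the join condition linking the foreign key to the parent id

Corrected query:
SELECT c.id, p.name, c.sales FROM authors p JOIN novels c ON c.author_id = p.id

Result:
id | name    | sales
---+---------+------
1  | Le Guin | 9082 
2  | Tolkien | 46275
3  | Orwell  | 8681 
4  | Orwell  | 3213 
5  | Orwell  | 42194
6  | Tolkien | 19053
7  | Orwell  | 33682
8  | Tolkien | 79712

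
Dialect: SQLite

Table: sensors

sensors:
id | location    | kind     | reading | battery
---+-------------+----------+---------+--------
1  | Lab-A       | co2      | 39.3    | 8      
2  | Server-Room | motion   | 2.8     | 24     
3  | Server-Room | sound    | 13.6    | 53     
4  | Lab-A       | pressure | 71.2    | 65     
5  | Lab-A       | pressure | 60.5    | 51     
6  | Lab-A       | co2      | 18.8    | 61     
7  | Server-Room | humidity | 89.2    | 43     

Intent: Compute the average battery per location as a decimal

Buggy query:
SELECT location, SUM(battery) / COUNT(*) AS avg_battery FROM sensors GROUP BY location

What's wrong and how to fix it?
Bug: Both operands are integers, so '/' performs integer division and truncates

Fix: Cast one side to REAL so the division keeps the fractional part

Corrected query:
SELECT location, SUM(battery) * 1.0 / COUNT(*) AS avg_battery FROM sensors GROUP BY location

Result:
location    | avg_battery
------------+------------
Lab-A       | 46.25      
Server-Room | 40         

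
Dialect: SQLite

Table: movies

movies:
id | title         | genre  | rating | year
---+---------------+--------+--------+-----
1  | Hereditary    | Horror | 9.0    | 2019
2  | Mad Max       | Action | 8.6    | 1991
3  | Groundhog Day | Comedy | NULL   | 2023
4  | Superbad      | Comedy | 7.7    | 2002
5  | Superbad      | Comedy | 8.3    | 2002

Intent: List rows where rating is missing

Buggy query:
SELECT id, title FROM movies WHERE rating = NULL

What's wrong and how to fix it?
Bug: '= NULL' is always unknown in SQL three-valued logic, so no rows match

Fix: Replace '= NULL' with 'IS NULL'

Corrected query:
SELECT id, title FROM movies WHERE rating IS NULL

Result:
id | title        
---+--------------
3  | Groundhog Day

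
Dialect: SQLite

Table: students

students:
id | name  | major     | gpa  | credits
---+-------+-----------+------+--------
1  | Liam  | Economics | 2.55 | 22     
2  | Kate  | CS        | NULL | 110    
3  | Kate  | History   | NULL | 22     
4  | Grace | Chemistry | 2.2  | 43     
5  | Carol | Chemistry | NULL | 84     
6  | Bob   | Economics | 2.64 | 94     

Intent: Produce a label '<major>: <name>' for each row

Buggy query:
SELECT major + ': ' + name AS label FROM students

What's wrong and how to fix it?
Bug: '+' is numeric addition; on text columns SQLite converts them to 0 instead of concatenating

Fix: Use the || operator for string concatenation

Corrected query:
SELECT major || ': ' || name AS label FROM students

Result:
label           
----------------
Economics: Liam 
CS: Kate        
History: Kate   
Chemistry: Grace
Chemistry: Carol
Economics: Bob  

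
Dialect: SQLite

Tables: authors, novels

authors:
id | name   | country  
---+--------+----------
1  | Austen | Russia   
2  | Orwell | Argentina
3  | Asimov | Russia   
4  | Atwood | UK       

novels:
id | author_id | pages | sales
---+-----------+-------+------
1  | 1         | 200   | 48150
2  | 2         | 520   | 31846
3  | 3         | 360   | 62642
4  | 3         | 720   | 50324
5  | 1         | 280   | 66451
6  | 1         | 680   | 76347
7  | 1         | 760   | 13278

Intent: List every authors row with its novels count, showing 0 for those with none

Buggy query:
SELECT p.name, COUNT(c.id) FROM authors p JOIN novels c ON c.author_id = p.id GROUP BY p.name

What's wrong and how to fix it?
Bug: INNER JOIN drops authors rows that have no matching novels rows

Fix: Use LEFT JOIN so parents without children still appear (COUNT(c.id) gives 0)

Corrected query:
SELECT p.name, COUNT(c.id) FROM authors p LEFT JOIN novels c ON c.author_id = p.id GROUP BY p.name

Result:
name   | COUNT(c.id)
-------+------------
Asimov | 2          
Atwood | 0          
Austen | 4          
Orwell | 1          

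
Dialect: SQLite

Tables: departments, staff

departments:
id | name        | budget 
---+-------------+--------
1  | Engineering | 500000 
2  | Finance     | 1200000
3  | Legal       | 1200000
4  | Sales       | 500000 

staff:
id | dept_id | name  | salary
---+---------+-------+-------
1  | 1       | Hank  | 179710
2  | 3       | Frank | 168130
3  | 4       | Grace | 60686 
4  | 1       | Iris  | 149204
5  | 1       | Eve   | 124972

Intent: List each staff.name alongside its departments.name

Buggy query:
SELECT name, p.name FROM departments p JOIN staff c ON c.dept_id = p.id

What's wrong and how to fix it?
Bug: Both tables have a 'name' column; the unqualified reference is ambiguous

Fix: Prefix ambiguous columns with the table alias

Corrected query:
SELECT c.name, p.name FROM departments p JOIN staff c ON c.dept_id = p.id

Result:
name  | name       
------+------------
Hank  | Engineering
Frank | Legal      
Grace | Sales      
Iris  | Engineering
Eve   | Engineering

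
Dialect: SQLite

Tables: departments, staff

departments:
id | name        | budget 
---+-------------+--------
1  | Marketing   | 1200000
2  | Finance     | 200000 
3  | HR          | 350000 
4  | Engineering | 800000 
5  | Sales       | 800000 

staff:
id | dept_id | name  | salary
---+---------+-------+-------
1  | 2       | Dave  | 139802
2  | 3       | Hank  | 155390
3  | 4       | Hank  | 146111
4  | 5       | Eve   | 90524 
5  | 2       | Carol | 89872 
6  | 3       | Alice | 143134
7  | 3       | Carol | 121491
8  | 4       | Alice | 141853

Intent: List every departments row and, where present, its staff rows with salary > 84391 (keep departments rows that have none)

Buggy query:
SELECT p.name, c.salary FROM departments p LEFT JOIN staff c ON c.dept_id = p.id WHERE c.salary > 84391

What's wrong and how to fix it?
Bug: Filtering c.salary in WHERE discards the NULL rows produced by LEFT JOIN, turning it into an inner join

Fix: Move the right-table condition into the ON clause so unmatched parents are kept

Corrected query:
SELECT p.name, c.salary FROM departments p LEFT JOIN staff c ON c.dept_id = p.id AND c.salary > 84391

Result:
name        | salary
------------+-------
Marketing   | NULL  
Finance     | 89872 
Finance     | 139802
HR          | 121491
HR          | 143134
HR          | 155390
Engineering | 141853
Engineering | 146111
Sales       | 90524 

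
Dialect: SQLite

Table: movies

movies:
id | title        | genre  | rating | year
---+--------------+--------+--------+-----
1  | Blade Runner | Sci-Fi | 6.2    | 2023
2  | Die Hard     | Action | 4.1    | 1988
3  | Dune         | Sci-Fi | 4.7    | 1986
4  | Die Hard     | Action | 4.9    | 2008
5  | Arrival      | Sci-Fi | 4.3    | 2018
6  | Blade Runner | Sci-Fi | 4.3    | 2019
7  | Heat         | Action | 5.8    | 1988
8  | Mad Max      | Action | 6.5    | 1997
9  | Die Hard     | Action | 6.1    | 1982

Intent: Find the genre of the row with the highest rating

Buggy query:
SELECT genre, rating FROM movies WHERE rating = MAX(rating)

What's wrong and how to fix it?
Bug: WHERE is evaluated per row; an aggregate over the whole table isn't defined there

Fix: Use a subquery: WHERE rating = (SELECT MAX(rating) FROM movies)

Corrected query:
SELECT genre, rating FROM movies WHERE rating = (SELECT MAX(rating) FROM movies)

Result:
genre  | rating
-------+-------
Action | 6.5   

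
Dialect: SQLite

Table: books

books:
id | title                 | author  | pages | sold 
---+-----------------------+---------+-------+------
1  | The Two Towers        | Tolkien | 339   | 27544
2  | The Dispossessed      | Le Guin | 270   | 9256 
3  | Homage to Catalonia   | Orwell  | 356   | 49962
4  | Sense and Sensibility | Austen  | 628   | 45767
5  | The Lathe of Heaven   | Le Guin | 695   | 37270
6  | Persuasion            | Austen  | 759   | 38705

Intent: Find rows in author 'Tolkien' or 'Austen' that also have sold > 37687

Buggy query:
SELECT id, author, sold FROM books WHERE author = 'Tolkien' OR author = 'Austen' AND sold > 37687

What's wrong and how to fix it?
Bug: Without parentheses, AND is evaluated before OR, so the sold filter only applies to the 'Austen' branch

Fix: Group the OR with parentheses (or use IN), then AND the threshold

Corrected query:
SELECT id, author, sold FROM books WHERE (author = 'Tolkien' OR author = 'Austen') AND sold > 37687

Result:
id | author | sold 
---+--------+------
4  | Austen | 45767
6  | Austen | 38705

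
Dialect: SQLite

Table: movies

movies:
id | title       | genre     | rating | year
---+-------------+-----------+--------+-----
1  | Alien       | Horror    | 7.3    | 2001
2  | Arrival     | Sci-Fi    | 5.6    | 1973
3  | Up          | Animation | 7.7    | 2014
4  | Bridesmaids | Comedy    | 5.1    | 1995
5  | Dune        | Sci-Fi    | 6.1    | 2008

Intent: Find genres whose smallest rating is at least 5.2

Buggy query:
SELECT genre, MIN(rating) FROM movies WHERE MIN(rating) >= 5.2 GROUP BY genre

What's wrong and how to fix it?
Bug: MIN() in WHERE is a misuse of aggregate

Fix: Replace WHERE with HAVING after the GROUP BY

Corrected query:
SELECT genre, MIN(rating) FROM movies GROUP BY genre HAVING MIN(rating) >= 5.2

Result:
genre     | MIN(rating)
----------+------------
Animation | 7.7        
Horror    | 7.3        
Sci-Fi    | 5.6        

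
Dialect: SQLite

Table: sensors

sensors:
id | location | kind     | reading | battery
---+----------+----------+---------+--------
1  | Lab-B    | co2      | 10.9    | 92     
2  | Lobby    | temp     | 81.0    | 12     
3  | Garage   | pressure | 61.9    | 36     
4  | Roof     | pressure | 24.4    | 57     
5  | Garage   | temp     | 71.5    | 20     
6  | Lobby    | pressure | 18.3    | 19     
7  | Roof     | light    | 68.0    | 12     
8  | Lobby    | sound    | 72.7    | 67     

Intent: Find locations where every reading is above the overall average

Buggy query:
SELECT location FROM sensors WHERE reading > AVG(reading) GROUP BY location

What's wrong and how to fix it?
Bug: AVG() is an aggregate; it can't sit directly in WHERE

Fix: Compute the overall average in a scalar subquery and compare each group's MIN against it in HAVING

Corrected query:
SELECT location FROM sensors GROUP BY location HAVING MIN(reading) > (SELECT AVG(reading) FROM sensors)

Result:
location
--------
Garage  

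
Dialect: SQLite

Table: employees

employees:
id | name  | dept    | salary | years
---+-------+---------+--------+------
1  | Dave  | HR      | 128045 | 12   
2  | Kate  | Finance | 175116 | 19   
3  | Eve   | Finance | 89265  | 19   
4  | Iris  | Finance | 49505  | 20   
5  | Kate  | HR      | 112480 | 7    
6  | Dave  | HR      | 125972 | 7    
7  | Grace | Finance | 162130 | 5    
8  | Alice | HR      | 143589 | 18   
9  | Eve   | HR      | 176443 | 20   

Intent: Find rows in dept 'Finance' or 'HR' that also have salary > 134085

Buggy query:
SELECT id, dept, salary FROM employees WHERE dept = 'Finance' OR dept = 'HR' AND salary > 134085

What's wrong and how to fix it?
Bug: Without parentheses, AND is evaluated before OR, so the salary filter only applies to the 'HR' branch

Fix: Add parentheses around the OR so the AND applies to both alternatives

Corrected query:
SELECT id, dept, salary FROM employees WHERE (dept = 'Finance' OR dept = 'HR') AND salary > 134085

Result:
id | dept    | salary
---+---------+-------
2  | Finance | 175116
7  | Finance | 162130
8  | HR      | 143589
9  | HR      | 176443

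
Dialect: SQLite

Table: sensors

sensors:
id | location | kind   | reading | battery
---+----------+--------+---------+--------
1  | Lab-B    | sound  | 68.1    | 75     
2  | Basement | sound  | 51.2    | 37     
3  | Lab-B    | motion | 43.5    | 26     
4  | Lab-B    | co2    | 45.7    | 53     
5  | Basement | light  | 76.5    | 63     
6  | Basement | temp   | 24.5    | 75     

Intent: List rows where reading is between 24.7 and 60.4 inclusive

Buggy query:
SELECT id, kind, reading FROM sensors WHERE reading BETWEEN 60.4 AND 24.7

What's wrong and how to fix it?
Bug: BETWEEN expects the lower bound first; with 60.4 AND 24.7 the range is empty

Fix: Write BETWEEN 24.7 AND 60.4

Corrected query:
SELECT id, kind, reading FROM sensors WHERE reading BETWEEN 24.7 AND 60.4

Result:
id | kind   | reading
---+--------+--------
2  | sound  | 51.2   
3  | motion | 43.5   
4  | co2    | 45.7   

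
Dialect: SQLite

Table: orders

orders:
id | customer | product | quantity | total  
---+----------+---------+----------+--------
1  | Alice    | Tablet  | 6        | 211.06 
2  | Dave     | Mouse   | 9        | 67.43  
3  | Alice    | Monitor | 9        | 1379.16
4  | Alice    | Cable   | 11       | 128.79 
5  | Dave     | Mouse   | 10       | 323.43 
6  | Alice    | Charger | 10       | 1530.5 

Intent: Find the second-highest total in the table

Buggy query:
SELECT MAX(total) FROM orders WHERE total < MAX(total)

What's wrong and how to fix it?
Bug: MAX(total) on the right of the comparison is an aggregate-in-WHERE error

Fix: Compute the overall MAX in a subquery, then take MAX of rows below it

Corrected query:
SELECT MAX(total) FROM orders WHERE total < (SELECT MAX(total) FROM orders)

Result:
MAX(total)
----------
1379.16   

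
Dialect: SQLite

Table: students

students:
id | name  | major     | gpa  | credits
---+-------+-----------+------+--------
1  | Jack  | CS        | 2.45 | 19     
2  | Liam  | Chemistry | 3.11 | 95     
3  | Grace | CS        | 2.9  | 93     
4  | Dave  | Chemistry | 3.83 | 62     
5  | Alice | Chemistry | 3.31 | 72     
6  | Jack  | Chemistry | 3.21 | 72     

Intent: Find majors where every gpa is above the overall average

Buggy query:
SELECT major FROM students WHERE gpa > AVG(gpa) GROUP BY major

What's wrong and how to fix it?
Bug: WHERE evaluates per row before aggregation, so AVG() is unavailable

Fix: Use a subquery for AVG and a HAVING MIN(...) filter so the condition holds for every row in the group

Corrected query:
SELECT major FROM students GROUP BY major HAVING MIN(gpa) > (SELECT AVG(gpa) FROM students)

Result:
(no rows)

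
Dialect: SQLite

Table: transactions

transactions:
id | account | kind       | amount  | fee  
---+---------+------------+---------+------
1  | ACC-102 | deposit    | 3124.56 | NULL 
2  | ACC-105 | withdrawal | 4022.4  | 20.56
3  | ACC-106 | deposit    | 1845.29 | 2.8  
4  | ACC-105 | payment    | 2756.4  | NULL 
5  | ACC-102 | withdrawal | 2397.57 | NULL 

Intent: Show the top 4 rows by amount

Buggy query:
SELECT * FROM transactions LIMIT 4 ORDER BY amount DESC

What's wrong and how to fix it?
Bug: ORDER BY cannot follow LIMIT; LIMIT is the final clause

Fix: Sort with ORDER BY, then apply LIMIT

Corrected query:
SELECT * FROM transactions ORDER BY amount DESC LIMIT 4

Result:
id | account | kind       | amount  | fee  
---+---------+------------+---------+------
2  | ACC-105 | withdrawal | 4022.4  | 20.56
1  | ACC-102 | deposit    | 3124.56 | NULL 
4  | ACC-105 | payment    | 2756.4  | NULL 
5  | ACC-102 | withdrawal | 2397.57 | NULL 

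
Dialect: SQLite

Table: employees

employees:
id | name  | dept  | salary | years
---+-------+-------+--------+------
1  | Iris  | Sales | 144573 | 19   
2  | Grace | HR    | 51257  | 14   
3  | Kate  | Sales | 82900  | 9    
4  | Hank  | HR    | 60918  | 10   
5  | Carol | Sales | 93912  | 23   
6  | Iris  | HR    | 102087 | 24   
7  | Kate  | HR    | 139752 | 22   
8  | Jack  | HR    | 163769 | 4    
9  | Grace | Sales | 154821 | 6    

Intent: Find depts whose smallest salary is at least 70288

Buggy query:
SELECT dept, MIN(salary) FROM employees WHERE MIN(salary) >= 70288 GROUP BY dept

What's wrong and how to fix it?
Bug: Aggregates like MIN are computed per group after WHERE runs

Fix: Use HAVING for the per-group MIN condition

Corrected query:
SELECT dept, MIN(salary) FROM employees GROUP BY dept HAVING MIN(salary) >= 70288

Result:
dept  | MIN(salary)
------+------------
Sales | 82900      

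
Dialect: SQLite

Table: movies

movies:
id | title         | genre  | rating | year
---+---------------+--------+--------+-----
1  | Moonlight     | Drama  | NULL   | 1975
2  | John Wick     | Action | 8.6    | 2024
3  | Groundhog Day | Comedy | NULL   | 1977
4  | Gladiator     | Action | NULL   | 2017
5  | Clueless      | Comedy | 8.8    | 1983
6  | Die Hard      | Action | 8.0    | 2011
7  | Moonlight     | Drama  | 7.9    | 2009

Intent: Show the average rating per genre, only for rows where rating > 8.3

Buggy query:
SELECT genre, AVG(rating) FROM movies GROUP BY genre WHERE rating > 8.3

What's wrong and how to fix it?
Bug: WHERE cannot follow GROUP BY

Fix: Move the WHERE clause before GROUP BY

Corrected query:
SELECT genre, AVG(rating) FROM movies WHERE rating > 8.3 GROUP BY genre

Result:
genre  | AVG(rating)
-------+------------
Action | 8.6        
Comedy | 8.8        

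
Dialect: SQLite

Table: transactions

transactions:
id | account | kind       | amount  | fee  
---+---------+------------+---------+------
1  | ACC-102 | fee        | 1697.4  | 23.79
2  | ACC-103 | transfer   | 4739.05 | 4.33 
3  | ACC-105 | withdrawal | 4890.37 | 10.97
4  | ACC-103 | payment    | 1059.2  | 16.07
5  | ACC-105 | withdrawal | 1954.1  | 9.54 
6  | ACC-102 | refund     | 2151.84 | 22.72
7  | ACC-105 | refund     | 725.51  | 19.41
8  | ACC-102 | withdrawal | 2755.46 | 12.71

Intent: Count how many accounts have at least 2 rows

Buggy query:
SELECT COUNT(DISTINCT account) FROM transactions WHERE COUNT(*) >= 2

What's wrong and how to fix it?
Bug: WHERE filters individual rows, not groups, so a group-level COUNT is invalid there

Fix: Group first with HAVING COUNT(*) >= 2, then COUNT the resulting groups

Corrected query:
SELECT COUNT(*) FROM (SELECT account FROM transactions GROUP BY account HAVING COUNT(*) >= 2)

Result:
COUNT(*)
--------
3       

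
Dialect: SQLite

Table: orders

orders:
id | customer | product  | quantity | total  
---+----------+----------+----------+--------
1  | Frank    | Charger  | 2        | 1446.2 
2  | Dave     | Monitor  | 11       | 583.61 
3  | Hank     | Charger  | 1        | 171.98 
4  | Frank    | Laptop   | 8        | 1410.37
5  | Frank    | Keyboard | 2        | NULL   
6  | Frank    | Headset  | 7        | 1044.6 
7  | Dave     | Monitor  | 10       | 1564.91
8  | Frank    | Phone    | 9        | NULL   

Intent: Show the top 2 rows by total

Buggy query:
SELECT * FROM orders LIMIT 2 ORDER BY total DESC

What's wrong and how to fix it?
Bug: LIMIT must come after ORDER BY

Fix: Sort with ORDER BY, then apply LIMIT

Corrected query:
SELECT * FROM orders ORDER BY total DESC LIMIT 2

Result:
id | customer | product | quantity | total  
---+----------+---------+----------+--------
7  | Dave     | Monitor | 10       | 1564.91
1  | Frank    | Charger | 2        | 1446.2 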